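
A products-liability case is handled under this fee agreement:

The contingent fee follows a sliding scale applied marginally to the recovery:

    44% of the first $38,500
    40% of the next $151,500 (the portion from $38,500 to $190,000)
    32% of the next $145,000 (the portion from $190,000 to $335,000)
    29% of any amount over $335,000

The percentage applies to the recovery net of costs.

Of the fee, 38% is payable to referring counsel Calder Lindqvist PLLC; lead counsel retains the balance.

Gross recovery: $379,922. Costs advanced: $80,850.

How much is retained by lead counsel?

$69,714.68

Fee base (net of costs): $379,922 − $80,850 = $299,072
First $38,500 at 44% = $16,940.00
Next $151,500 at 40% = $60,600.00
Remaining $109,072 at 32% = $34,903.04
Fee: $16,940.00 + $60,600.00 + $34,903.04 = $112,443.04
Referral share: 38% of $112,443.04 = $42,728.36; lead counsel retains $112,443.04 − $42,728.36 = $69,714.68.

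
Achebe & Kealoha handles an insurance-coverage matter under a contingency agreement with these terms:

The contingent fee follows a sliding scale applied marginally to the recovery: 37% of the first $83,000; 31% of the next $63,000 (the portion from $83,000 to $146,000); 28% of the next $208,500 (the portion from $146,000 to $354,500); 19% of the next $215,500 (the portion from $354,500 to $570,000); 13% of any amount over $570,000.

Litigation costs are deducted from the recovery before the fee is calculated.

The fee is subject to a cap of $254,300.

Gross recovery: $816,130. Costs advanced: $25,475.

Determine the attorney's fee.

Fee base (net of costs): $816,130 − $25,475 = $790,655
First $83,000 at 37% = $30,710.00
Next $63,000 at 31% = $19,530.00
Next $208,500 at 28% = $58,380.00
Next $215,500 at 19% = $40,945.00
Remaining $220,655 at 13% = $28,685.15
Fee: $30,710.00 + $19,530.00 + $58,380.00 + $40,945.00 + $28,685.15 = $178,250.15
$178,250.15 is under the $254,300 cap.

$178,250.15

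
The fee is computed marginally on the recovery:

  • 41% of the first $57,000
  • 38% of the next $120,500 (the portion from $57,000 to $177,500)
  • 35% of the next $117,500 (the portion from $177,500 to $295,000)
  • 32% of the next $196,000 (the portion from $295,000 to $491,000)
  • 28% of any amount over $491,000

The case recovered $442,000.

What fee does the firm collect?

First $57,000 at 41% = $23,370.00
Next $120,500 at 38% = $45,790.00
Next $117,500 at 35% = $41,125.00
Remaining $147,000 at 32% = $47,040.00
Fee: $23,370.00 + $45,790.00 + $41,125.00 + $47,040.00 = $157,325.00

$157,325.00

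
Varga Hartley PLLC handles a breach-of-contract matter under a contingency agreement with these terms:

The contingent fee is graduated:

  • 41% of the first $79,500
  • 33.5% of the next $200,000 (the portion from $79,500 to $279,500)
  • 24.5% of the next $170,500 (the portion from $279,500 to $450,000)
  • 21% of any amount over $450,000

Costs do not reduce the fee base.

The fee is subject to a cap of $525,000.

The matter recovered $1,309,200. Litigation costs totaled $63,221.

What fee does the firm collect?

Fee base is the gross recovery, $1,309,200; costs are reimbursed separately.
First $79,500 at 41% = $32,595.00
Next $200,000 at 33.5% = $67,000.00
Next $170,500 at 24.5% = $41,772.50
Remaining $859,200 at 21% = $180,432.00
Fee: $32,595.00 + $67,000.00 + $41,772.50 + $180,432.00 = $321,799.50
$321,799.50 is under the $525,000 cap.

$321,799.50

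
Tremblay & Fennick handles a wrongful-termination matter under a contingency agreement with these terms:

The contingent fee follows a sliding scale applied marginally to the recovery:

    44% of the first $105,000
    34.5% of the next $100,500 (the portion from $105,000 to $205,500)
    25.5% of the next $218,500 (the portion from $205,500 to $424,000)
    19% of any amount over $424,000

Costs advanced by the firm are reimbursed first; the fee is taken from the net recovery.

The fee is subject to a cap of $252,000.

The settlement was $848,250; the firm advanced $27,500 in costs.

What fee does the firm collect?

$211,972.50

Fee base (net of costs): $848,250 − $27,500 = $820,750
First $105,000 at 44% = $46,200.00
Next $100,500 at 34.5% = $34,672.50
Next $218,500 at 25.5% = $55,717.50
Remaining $396,750 at 19% = $75,382.50
Fee: $46,200.00 + $34,672.50 + $55,717.50 + $75,382.50 = $211,972.50
$211,972.50 is under the $252,000 cap.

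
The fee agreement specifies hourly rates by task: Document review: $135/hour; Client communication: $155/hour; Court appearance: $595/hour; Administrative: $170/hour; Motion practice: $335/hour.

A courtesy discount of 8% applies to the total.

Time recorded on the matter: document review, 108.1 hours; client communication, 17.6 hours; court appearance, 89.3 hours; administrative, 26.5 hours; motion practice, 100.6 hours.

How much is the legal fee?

Document review: 108.1 × $135 = $14,593.50
Client communication: 17.6 × $155 = $2,728.00
Court appearance: 89.3 × $595 = $53,133.50
Administrative: 26.5 × $170 = $4,505.00
Motion practice: 100.6 × $335 = $33,701.00
Subtotal: $108,661.00
Less 8% discount: −$8,692.88
Total: $108,661.00 − $8,692.88 = $99,968.12

$99,968.12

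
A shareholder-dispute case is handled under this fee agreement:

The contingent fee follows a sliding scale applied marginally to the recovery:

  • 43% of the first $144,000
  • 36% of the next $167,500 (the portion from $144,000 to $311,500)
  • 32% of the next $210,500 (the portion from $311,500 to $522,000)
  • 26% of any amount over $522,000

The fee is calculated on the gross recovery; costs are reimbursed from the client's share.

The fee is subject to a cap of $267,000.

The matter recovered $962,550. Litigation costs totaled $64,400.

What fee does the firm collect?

Fee base is the gross recovery, $962,550; costs are reimbursed separately.
First $144,000 at 43% = $61,920.00
Next $167,500 at 36% = $60,300.00
Next $210,500 at 32% = $67,360.00
Remaining $440,550 at 26% = $114,543.00
Fee: $61,920.00 + $60,300.00 + $67,360.00 + $114,543.00 = $304,123.00
$304,123.00 exceeds the $267,000 cap, so the fee is capped at $267,000.00.

$267,000.00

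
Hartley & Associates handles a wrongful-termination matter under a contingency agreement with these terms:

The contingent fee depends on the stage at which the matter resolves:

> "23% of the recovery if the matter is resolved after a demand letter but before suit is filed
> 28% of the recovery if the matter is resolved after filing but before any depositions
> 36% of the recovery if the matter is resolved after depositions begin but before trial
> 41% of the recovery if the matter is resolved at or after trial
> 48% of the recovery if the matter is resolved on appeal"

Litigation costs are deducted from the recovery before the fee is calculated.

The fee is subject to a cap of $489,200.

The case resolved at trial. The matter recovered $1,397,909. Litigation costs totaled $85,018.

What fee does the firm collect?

$489,200.00

Fee base (net of costs): $1,397,909 − $85,018 = $1,312,891
The matter resolved at trial, so the 41% rate applies.
$1,312,891 × 41% = $538,285.31
$538,285.31 exceeds the $489,200 cap, so the fee is capped at $489,200.00.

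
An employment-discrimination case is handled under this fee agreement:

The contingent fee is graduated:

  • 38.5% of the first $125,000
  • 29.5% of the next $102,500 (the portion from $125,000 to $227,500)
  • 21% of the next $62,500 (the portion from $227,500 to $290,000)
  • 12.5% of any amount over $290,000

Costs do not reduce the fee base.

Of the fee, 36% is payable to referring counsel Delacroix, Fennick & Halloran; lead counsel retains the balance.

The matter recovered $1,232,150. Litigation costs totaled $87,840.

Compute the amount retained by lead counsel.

$133,924.00

Fee base is the gross recovery, $1,232,150; costs are reimbursed separately.
First $125,000 at 38.5% = $48,125.00
Next $102,500 at 29.5% = $30,237.50
Next $62,500 at 21% = $13,125.00
Remaining $942,150 at 12.5% = $117,768.75
Fee: $48,125.00 + $30,237.50 + $13,125.00 + $117,768.75 = $209,256.25
Referral share: 36% of $209,256.25 = $75,332.25; lead counsel retains $209,256.25 − $75,332.25 = $133,924.00.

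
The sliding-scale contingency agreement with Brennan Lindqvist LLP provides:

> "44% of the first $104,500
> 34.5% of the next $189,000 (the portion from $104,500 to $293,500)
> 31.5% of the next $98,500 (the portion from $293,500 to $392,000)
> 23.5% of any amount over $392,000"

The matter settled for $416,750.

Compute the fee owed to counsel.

First $104,500 at 44% = $45,980.00
Next $189,000 at 34.5% = $65,205.00
Next $98,500 at 31.5% = $31,027.50
Remaining $24,750 at 23.5% = $5,816.25
Fee: $45,980.00 + $65,205.00 + $31,027.50 + $5,816.25 = $148,028.75

$148,028.75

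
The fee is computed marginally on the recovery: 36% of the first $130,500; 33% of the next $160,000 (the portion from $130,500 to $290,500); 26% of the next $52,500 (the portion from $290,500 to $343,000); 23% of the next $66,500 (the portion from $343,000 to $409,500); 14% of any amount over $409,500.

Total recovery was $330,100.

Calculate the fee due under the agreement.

First $130,500 at 36% = $46,980.00
Next $160,000 at 33% = $52,800.00
Remaining $39,600 at 26% = $10,296.00
Fee: $46,980.00 + $52,800.00 + $10,296.00 = $110,076.00

$110,076.00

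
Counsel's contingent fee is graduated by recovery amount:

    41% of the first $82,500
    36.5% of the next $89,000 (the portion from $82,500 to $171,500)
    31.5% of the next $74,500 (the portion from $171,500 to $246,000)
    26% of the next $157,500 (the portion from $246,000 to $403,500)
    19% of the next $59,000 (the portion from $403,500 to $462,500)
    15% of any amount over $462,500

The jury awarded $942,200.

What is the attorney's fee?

$213,892.50

First $82,500 at 41% = $33,825.00
Next $89,000 at 36.5% = $32,485.00
Next $74,500 at 31.5% = $23,467.50
Next $157,500 at 26% = $40,950.00
Next $59,000 at 19% = $11,210.00
Remaining $479,700 at 15% = $71,955.00
Fee: $33,825.00 + $32,485.00 + $23,467.50 + $40,950.00 + $11,210.00 + $71,955.00 = $213,892.50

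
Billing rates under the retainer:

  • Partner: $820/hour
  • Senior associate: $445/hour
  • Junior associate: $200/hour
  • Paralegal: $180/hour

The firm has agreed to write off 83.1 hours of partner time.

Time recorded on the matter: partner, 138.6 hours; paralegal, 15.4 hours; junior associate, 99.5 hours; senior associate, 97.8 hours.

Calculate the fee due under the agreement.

$111,703.00

Partner: 138.6 × $820 = $113,652.00
Senior associate: 97.8 × $445 = $43,521.00
Junior associate: 99.5 × $200 = $19,900.00
Paralegal: 15.4 × $180 = $2,772.00
Subtotal: $179,845.00
Write-off: 83.1 × $820 = $68,142.00
Total: $179,845.00 − $68,142.00 = $111,703.00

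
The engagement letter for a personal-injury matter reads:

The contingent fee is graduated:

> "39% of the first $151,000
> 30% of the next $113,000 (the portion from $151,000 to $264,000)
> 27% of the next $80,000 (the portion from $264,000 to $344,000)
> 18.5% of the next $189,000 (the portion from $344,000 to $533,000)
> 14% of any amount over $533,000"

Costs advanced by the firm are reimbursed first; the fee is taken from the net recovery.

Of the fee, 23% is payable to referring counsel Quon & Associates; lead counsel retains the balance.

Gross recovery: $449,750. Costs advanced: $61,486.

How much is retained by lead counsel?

$94,385.71

Fee base (net of costs): $449,750 − $61,486 = $388,264
First $151,000 at 39% = $58,890.00
Next $113,000 at 30% = $33,900.00
Next $80,000 at 27% = $21,600.00
Remaining $44,264 at 18.5% = $8,188.84
Fee: $58,890.00 + $33,900.00 + $21,600.00 + $8,188.84 = $122,578.84
Referral share: 23% of $122,578.84 = $28,193.13; lead counsel retains $122,578.84 − $28,193.13 = $94,385.71.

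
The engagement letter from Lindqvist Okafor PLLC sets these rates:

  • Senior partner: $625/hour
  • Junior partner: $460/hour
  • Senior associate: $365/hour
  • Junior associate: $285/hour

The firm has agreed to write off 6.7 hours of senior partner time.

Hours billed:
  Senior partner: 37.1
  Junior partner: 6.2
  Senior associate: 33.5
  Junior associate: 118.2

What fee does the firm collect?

$67,766.50

Senior partner: 37.1 × $625 = $23,187.50
Junior partner: 6.2 × $460 = $2,852.00
Senior associate: 33.5 × $365 = $12,227.50
Junior associate: 118.2 × $285 = $33,687.00
Subtotal: $71,954.00
Write-off: 6.7 × $625 = $4,187.50
Total: $71,954.00 − $4,187.50 = $67,766.50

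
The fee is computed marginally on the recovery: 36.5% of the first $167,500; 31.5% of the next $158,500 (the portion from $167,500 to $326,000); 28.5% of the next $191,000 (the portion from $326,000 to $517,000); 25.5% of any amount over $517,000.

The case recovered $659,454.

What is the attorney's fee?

First $167,500 at 36.5% = $61,137.50
Next $158,500 at 31.5% = $49,927.50
Next $191,000 at 28.5% = $54,435.00
Remaining $142,454 at 25.5% = $36,325.77
Fee: $61,137.50 + $49,927.50 + $54,435.00 + $36,325.77 = $201,825.77

$201,825.77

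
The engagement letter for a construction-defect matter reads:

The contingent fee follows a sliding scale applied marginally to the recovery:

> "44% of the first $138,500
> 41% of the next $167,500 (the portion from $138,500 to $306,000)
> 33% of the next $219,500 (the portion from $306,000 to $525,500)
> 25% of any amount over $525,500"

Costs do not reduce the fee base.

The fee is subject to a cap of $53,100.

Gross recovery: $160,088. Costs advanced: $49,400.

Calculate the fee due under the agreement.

$53,100.00

Fee base is the gross recovery, $160,088; costs are reimbursed separately.
First $138,500 at 44% = $60,940.00
Remaining $21,588 at 41% = $8,851.08
Fee: $60,940.00 + $8,851.08 = $69,791.08
$69,791.08 exceeds the $53,100 cap, so the fee is capped at $53,100.00.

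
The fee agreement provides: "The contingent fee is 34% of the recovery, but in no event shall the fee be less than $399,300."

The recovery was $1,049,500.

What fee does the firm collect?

$399,300.00

34% of $1,049,500 = $356,830.00
That is below the $399,300 minimum, so the minimum applies.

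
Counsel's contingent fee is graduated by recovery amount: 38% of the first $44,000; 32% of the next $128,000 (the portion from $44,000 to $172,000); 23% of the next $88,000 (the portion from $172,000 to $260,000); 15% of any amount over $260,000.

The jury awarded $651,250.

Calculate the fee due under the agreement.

$136,607.50

First $44,000 at 38% = $16,720.00
Next $128,000 at 32% = $40,960.00
Next $88,000 at 23% = $20,240.00
Remaining $391,250 at 15% = $58,687.50
Fee: $16,720.00 + $40,960.00 + $20,240.00 + $58,687.50 = $136,607.50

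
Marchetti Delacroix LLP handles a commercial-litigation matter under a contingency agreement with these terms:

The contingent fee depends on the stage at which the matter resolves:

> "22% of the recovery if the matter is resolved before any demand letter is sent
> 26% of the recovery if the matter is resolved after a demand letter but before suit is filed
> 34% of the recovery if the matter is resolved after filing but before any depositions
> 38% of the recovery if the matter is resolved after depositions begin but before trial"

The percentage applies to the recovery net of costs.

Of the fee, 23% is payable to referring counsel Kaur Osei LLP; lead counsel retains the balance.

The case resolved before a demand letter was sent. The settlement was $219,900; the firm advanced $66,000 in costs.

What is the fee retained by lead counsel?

Fee base (net of costs): $219,900 − $66,000 = $153,900
The matter resolved before a demand letter was sent, so the 22% rate applies.
$153,900 × 22% = $33,858.00
Referral share: 23% of $33,858.00 = $7,787.34; lead counsel retains $33,858.00 − $7,787.34 = $26,070.66.

$26,070.66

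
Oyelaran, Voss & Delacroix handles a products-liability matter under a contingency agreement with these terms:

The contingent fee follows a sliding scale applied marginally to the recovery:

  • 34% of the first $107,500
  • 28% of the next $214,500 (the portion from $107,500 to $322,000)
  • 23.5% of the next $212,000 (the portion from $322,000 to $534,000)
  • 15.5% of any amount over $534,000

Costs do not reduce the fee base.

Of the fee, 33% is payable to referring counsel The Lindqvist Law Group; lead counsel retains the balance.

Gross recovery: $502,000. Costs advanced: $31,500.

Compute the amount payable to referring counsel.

Fee base is the gross recovery, $502,000; costs are reimbursed separately.
First $107,500 at 34% = $36,550.00
Next $214,500 at 28% = $60,060.00
Remaining $180,000 at 23.5% = $42,300.00
Fee: $36,550.00 + $60,060.00 + $42,300.00 = $138,910.00
Referral share: 33% of $138,910.00 = $45,840.30; lead counsel retains $138,910.00 − $45,840.30 = $93,069.70.

$45,840.30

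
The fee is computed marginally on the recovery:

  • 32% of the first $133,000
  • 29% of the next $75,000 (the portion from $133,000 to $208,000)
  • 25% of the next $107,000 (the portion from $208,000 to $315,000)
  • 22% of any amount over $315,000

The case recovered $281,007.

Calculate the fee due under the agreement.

First $133,000 at 32% = $42,560.00
Next $75,000 at 29% = $21,750.00
Remaining $73,007 at 25% = $18,251.75
Fee: $42,560.00 + $21,750.00 + $18,251.75 = $82,561.75

$82,561.75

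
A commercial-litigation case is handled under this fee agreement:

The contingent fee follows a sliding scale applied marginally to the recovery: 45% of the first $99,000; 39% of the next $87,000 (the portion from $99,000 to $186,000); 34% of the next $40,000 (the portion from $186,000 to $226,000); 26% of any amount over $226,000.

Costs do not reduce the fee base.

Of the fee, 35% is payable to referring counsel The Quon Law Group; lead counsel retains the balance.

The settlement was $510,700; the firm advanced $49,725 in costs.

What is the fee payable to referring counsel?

$58,135.70

Fee base is the gross recovery, $510,700; costs are reimbursed separately.
First $99,000 at 45% = $44,550.00
Next $87,000 at 39% = $33,930.00
Next $40,000 at 34% = $13,600.00
Remaining $284,700 at 26% = $74,022.00
Fee: $44,550.00 + $33,930.00 + $13,600.00 + $74,022.00 = $166,102.00
Referral share: 35% of $166,102.00 = $58,135.70; lead counsel retains $166,102.00 − $58,135.70 = $107,966.30.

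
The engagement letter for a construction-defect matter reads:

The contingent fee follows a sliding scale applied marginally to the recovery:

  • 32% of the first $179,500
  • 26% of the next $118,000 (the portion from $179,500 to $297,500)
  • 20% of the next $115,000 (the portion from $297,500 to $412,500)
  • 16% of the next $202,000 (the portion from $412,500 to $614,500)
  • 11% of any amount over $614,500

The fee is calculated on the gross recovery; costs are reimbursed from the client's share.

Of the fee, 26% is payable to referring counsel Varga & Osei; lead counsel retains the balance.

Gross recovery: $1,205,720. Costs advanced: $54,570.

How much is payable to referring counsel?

Fee base is the gross recovery, $1,205,720; costs are reimbursed separately.
First $179,500 at 32% = $57,440.00
Next $118,000 at 26% = $30,680.00
Next $115,000 at 20% = $23,000.00
Next $202,000 at 16% = $32,320.00
Remaining $591,220 at 11% = $65,034.20
Fee: $57,440.00 + $30,680.00 + $23,000.00 + $32,320.00 + $65,034.20 = $208,474.20
Referral share: 26% of $208,474.20 = $54,203.29; lead counsel retains $208,474.20 − $54,203.29 = $154,270.91.

$54,203.29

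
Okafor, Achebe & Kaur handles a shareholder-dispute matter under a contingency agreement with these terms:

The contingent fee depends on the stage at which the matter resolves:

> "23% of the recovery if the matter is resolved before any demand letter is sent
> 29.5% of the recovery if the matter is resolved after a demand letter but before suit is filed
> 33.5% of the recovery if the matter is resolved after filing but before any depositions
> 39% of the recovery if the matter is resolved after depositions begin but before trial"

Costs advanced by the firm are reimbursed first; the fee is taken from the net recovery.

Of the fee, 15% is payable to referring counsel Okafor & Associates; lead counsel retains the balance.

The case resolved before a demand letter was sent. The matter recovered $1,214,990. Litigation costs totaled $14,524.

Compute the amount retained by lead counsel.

$234,691.10

Fee base (net of costs): $1,214,990 − $14,524 = $1,200,466
The matter resolved before a demand letter was sent, so the 23% rate applies.
$1,200,466 × 23% = $276,107.18
Referral share: 15% of $276,107.18 = $41,416.08; lead counsel retains $276,107.18 − $41,416.08 = $234,691.10.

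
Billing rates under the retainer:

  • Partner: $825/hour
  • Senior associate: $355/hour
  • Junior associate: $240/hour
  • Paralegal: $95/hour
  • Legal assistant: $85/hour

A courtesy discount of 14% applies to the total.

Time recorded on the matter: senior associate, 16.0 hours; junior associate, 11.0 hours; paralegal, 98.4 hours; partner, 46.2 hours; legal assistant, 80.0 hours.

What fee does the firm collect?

Partner: 46.2 × $825 = $38,115.00
Senior associate: 16.0 × $355 = $5,680.00
Junior associate: 11.0 × $240 = $2,640.00
Paralegal: 98.4 × $95 = $9,348.00
Legal assistant: 80.0 × $85 = $6,800.00
Subtotal: $62,583.00
Less 14% discount: −$8,761.62
Total: $62,583.00 − $8,761.62 = $53,821.38

$53,821.38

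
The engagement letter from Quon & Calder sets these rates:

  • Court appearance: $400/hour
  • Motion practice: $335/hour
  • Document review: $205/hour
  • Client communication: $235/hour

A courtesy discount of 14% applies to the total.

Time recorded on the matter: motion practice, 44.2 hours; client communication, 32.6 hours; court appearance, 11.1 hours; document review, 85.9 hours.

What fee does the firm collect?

$38,285.05

Court appearance: 11.1 × $400 = $4,440.00
Motion practice: 44.2 × $335 = $14,807.00
Document review: 85.9 × $205 = $17,609.50
Client communication: 32.6 × $235 = $7,661.00
Subtotal: $44,517.50
Less 14% discount: −$6,232.45
Total: $44,517.50 − $6,232.45 = $38,285.05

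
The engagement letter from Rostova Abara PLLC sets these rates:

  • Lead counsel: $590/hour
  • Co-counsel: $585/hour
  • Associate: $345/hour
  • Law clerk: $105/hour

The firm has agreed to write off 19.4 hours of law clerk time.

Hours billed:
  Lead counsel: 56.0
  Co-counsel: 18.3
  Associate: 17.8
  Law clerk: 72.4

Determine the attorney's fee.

$55,451.50

Lead counsel: 56.0 × $590 = $33,040.00
Co-counsel: 18.3 × $585 = $10,705.50
Associate: 17.8 × $345 = $6,141.00
Law clerk: 72.4 × $105 = $7,602.00
Subtotal: $57,488.50
Write-off: 19.4 × $105 = $2,037.00
Total: $57,488.50 − $2,037.00 = $55,451.50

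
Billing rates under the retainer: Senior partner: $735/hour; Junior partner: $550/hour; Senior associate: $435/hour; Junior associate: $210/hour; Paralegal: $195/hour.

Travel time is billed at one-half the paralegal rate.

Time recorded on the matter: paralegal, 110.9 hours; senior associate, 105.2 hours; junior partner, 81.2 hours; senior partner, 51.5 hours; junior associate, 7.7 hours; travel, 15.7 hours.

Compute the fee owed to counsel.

Senior partner: 51.5 × $735 = $37,852.50
Junior partner: 81.2 × $550 = $44,660.00
Senior associate: 105.2 × $435 = $45,762.00
Junior associate: 7.7 × $210 = $1,617.00
Paralegal: 110.9 × $195 = $21,625.50
Subtotal: $37,852.50 + $44,660.00 + $45,762.00 + $1,617.00 + $21,625.50 = $151,517.00
Travel: 15.7 × ($195 ÷ 2) = 15.7 × $97.50 = $1,530.75
Total: $151,517.00 + $1,530.75 = $153,047.75

$153,047.75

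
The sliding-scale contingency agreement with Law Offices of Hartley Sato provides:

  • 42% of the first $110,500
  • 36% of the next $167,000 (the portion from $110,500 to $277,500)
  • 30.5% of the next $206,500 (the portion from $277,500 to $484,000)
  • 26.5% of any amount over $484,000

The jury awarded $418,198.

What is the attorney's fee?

First $110,500 at 42% = $46,410.00
Next $167,000 at 36% = $60,120.00
Remaining $140,698 at 30.5% = $42,912.89
Fee: $46,410.00 + $60,120.00 + $42,912.89 = $149,442.89

$149,442.89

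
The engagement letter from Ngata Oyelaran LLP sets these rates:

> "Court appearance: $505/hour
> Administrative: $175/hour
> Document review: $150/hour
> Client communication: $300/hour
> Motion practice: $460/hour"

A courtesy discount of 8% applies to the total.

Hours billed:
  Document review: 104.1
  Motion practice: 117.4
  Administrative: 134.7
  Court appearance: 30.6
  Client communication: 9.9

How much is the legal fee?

Court appearance: 30.6 × $505 = $15,453.00
Administrative: 134.7 × $175 = $23,572.50
Document review: 104.1 × $150 = $15,615.00
Client communication: 9.9 × $300 = $2,970.00
Motion practice: 117.4 × $460 = $54,004.00
Subtotal: $111,614.50
Less 8% discount: −$8,929.16
Total: $111,614.50 − $8,929.16 = $102,685.34

$102,685.34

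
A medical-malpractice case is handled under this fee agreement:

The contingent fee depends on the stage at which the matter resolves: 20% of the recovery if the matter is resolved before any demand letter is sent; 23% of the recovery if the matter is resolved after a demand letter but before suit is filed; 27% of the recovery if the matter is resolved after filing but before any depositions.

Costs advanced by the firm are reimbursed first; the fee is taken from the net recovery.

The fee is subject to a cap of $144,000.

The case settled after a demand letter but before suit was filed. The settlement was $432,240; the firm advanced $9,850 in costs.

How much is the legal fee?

$97,149.70

Fee base (net of costs): $432,240 − $9,850 = $422,390
The matter settled after a demand letter but before suit was filed, so the 23% rate applies.
$422,390 × 23% = $97,149.70
$97,149.70 is under the $144,000 cap.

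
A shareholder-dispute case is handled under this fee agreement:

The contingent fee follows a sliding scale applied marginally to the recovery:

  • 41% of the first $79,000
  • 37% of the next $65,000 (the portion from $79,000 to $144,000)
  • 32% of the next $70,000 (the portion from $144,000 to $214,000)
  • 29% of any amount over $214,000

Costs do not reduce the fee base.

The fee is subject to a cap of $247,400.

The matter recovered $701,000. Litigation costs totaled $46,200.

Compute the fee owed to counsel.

$220,070.00

Fee base is the gross recovery, $701,000; costs are reimbursed separately.
First $79,000 at 41% = $32,390.00
Next $65,000 at 37% = $24,050.00
Next $70,000 at 32% = $22,400.00
Remaining $487,000 at 29% = $141,230.00
Fee: $32,390.00 + $24,050.00 + $22,400.00 + $141,230.00 = $220,070.00
$220,070.00 is under the $247,400 cap.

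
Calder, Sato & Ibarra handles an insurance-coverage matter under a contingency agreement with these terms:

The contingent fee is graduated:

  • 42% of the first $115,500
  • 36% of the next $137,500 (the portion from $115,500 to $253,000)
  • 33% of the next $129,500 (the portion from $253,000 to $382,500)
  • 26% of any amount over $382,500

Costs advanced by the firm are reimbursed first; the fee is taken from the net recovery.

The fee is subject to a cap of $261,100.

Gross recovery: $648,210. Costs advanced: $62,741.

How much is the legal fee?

$193,516.94

Fee base (net of costs): $648,210 − $62,741 = $585,469
First $115,500 at 42% = $48,510.00
Next $137,500 at 36% = $49,500.00
Next $129,500 at 33% = $42,735.00
Remaining $202,969 at 26% = $52,771.94
Fee: $48,510.00 + $49,500.00 + $42,735.00 + $52,771.94 = $193,516.94
$193,516.94 is under the $261,100 cap.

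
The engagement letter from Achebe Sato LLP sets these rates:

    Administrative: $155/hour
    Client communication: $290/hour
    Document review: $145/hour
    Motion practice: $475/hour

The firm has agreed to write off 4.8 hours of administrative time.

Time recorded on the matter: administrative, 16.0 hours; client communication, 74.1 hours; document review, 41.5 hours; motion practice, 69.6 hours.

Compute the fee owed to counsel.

Administrative: 16.0 × $155 = $2,480.00
Client communication: 74.1 × $290 = $21,489.00
Document review: 41.5 × $145 = $6,017.50
Motion practice: 69.6 × $475 = $33,060.00
Subtotal: $63,046.50
Write-off: 4.8 × $155 = $744.00
Total: $63,046.50 − $744.00 = $62,302.50

$62,302.50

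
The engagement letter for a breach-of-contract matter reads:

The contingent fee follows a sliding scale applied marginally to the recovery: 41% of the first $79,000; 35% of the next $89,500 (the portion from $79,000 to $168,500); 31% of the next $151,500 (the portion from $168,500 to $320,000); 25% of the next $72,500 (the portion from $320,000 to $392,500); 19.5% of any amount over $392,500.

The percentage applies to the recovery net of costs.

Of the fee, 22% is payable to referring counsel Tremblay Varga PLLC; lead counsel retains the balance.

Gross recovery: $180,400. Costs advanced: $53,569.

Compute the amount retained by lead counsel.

Fee base (net of costs): $180,400 − $53,569 = $126,831
First $79,000 at 41% = $32,390.00
Remaining $47,831 at 35% = $16,740.85
Fee: $32,390.00 + $16,740.85 = $49,130.85
Referral share: 22% of $49,130.85 = $10,808.79; lead counsel retains $49,130.85 − $10,808.79 = $38,322.06.

$38,322.06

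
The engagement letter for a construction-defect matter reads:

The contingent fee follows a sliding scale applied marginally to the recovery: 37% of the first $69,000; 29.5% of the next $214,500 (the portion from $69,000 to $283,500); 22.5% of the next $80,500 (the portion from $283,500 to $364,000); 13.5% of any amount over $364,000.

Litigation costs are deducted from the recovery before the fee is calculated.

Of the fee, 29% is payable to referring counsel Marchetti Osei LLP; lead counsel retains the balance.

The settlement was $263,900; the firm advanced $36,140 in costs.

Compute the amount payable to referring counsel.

Fee base (net of costs): $263,900 − $36,140 = $227,760
First $69,000 at 37% = $25,530.00
Remaining $158,760 at 29.5% = $46,834.20
Fee: $25,530.00 + $46,834.20 = $72,364.20
Referral share: 29% of $72,364.20 = $20,985.62; lead counsel retains $72,364.20 − $20,985.62 = $51,378.58.

$20,985.62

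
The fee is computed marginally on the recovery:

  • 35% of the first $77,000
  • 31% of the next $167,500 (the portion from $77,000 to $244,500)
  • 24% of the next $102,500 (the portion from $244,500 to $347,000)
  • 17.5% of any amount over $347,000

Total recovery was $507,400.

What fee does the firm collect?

$131,545.00

First $77,000 at 35% = $26,950.00
Next $167,500 at 31% = $51,925.00
Next $102,500 at 24% = $24,600.00
Remaining $160,400 at 17.5% = $28,070.00
Fee: $26,950.00 + $51,925.00 + $24,600.00 + $28,070.00 = $131,545.00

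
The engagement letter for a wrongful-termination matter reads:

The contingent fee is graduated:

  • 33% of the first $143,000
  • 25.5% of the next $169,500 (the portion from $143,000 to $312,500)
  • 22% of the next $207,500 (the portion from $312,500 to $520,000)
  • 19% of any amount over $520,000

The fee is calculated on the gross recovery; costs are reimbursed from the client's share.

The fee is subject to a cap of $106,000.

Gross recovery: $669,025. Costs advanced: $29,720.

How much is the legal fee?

Fee base is the gross recovery, $669,025; costs are reimbursed separately.
First $143,000 at 33% = $47,190.00
Next $169,500 at 25.5% = $43,222.50
Next $207,500 at 22% = $45,650.00
Remaining $149,025 at 19% = $28,314.75
Fee: $47,190.00 + $43,222.50 + $45,650.00 + $28,314.75 = $164,377.25
$164,377.25 exceeds the $106,000 cap, so the fee is capped at $106,000.00.

$106,000.00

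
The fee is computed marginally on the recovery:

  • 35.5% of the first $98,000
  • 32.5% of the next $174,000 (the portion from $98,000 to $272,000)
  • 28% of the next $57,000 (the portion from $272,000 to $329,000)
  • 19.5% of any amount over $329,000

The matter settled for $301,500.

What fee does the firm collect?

First $98,000 at 35.5% = $34,790.00
Next $174,000 at 32.5% = $56,550.00
Remaining $29,500 at 28% = $8,260.00
Fee: $34,790.00 + $56,550.00 + $8,260.00 = $99,600.00

$99,600.00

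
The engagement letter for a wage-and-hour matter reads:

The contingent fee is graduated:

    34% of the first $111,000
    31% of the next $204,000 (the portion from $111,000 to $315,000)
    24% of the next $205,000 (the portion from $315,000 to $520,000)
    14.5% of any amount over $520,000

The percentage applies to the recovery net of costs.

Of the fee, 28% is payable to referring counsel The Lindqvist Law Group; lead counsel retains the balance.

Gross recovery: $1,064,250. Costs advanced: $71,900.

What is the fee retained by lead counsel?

$157,442.94

Fee base (net of costs): $1,064,250 − $71,900 = $992,350
First $111,000 at 34% = $37,740.00
Next $204,000 at 31% = $63,240.00
Next $205,000 at 24% = $49,200.00
Remaining $472,350 at 14.5% = $68,490.75
Fee: $37,740.00 + $63,240.00 + $49,200.00 + $68,490.75 = $218,670.75
Referral share: 28% of $218,670.75 = $61,227.81; lead counsel retains $218,670.75 − $61,227.81 = $157,442.94.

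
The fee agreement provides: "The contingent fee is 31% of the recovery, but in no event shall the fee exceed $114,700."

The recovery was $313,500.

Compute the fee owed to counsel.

$97,185.00

31% of $313,500 = $97,185.00
That is under the $114,700 cap.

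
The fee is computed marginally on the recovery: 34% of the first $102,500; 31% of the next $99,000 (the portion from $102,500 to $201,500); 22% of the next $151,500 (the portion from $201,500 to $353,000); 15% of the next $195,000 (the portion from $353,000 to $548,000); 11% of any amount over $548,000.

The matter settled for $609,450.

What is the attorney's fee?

$134,879.50

First $102,500 at 34% = $34,850.00
Next $99,000 at 31% = $30,690.00
Next $151,500 at 22% = $33,330.00
Next $195,000 at 15% = $29,250.00
Remaining $61,450 at 11% = $6,759.50
Fee: $34,850.00 + $30,690.00 + $33,330.00 + $29,250.00 + $6,759.50 = $134,879.50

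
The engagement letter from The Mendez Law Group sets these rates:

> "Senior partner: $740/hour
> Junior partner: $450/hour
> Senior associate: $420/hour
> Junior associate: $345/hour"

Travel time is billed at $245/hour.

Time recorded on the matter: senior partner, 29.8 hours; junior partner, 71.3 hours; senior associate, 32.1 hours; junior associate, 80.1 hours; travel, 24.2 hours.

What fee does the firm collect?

$101,182.50

Senior partner: 29.8 × $740 = $22,052.00
Junior partner: 71.3 × $450 = $32,085.00
Senior associate: 32.1 × $420 = $13,482.00
Junior associate: 80.1 × $345 = $27,634.50
Subtotal: $22,052.00 + $32,085.00 + $13,482.00 + $27,634.50 = $95,253.50
Travel: 24.2 × $245 = $5,929.00
Total: $95,253.50 + $5,929.00 = $101,182.50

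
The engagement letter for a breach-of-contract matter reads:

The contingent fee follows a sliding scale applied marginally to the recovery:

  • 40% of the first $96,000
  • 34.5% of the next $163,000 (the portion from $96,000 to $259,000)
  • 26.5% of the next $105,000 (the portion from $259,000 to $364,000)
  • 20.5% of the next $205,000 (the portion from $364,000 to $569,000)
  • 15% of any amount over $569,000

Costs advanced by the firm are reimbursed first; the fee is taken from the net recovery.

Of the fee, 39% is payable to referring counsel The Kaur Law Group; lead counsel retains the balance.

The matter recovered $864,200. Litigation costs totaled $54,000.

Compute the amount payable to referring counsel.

Fee base (net of costs): $864,200 − $54,000 = $810,200
First $96,000 at 40% = $38,400.00
Next $163,000 at 34.5% = $56,235.00
Next $105,000 at 26.5% = $27,825.00
Next $205,000 at 20.5% = $42,025.00
Remaining $241,200 at 15% = $36,180.00
Fee: $38,400.00 + $56,235.00 + $27,825.00 + $42,025.00 + $36,180.00 = $200,665.00
Referral share: 39% of $200,665.00 = $78,259.35; lead counsel retains $200,665.00 − $78,259.35 = $122,405.65.

$78,259.35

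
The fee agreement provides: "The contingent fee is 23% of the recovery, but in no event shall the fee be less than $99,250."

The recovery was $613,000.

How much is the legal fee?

$140,990.00

23% of $613,000 = $140,990.00
That exceeds the $99,250 minimum.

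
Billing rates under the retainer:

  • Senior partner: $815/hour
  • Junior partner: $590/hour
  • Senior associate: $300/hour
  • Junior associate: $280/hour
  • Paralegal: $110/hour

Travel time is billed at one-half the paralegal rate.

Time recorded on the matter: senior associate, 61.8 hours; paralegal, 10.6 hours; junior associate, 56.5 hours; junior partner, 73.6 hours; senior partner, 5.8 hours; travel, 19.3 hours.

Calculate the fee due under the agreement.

$84,738.50

Senior partner: 5.8 × $815 = $4,727.00
Junior partner: 73.6 × $590 = $43,424.00
Senior associate: 61.8 × $300 = $18,540.00
Junior associate: 56.5 × $280 = $15,820.00
Paralegal: 10.6 × $110 = $1,166.00
Subtotal: $4,727.00 + $43,424.00 + $18,540.00 + $15,820.00 + $1,166.00 = $83,677.00
Travel: 19.3 × ($110 ÷ 2) = 19.3 × $55.00 = $1,061.50
Total: $83,677.00 + $1,061.50 = $84,738.50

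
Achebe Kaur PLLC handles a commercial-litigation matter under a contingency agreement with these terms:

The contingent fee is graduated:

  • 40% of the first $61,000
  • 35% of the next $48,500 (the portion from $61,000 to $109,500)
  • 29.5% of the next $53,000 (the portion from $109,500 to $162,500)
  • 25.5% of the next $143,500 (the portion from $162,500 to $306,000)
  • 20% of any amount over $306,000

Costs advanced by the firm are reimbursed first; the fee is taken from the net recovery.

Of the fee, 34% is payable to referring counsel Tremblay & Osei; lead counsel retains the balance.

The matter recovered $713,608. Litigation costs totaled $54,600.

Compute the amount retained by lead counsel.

$108,374.71

Fee base (net of costs): $713,608 − $54,600 = $659,008
First $61,000 at 40% = $24,400.00
Next $48,500 at 35% = $16,975.00
Next $53,000 at 29.5% = $15,635.00
Next $143,500 at 25.5% = $36,592.50
Remaining $353,008 at 20% = $70,601.60
Fee: $24,400.00 + $16,975.00 + $15,635.00 + $36,592.50 + $70,601.60 = $164,204.10
Referral share: 34% of $164,204.10 = $55,829.39; lead counsel retains $164,204.10 − $55,829.39 = $108,374.71.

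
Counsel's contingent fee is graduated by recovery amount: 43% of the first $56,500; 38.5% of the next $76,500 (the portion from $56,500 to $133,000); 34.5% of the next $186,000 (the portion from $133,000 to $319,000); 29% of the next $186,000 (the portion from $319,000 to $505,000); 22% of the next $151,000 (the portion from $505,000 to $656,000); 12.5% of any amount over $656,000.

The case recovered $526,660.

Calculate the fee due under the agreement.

$176,622.70

First $56,500 at 43% = $24,295.00
Next $76,500 at 38.5% = $29,452.50
Next $186,000 at 34.5% = $64,170.00
Next $186,000 at 29% = $53,940.00
Remaining $21,660 at 22% = $4,765.20
Fee: $24,295.00 + $29,452.50 + $64,170.00 + $53,940.00 + $4,765.20 = $176,622.70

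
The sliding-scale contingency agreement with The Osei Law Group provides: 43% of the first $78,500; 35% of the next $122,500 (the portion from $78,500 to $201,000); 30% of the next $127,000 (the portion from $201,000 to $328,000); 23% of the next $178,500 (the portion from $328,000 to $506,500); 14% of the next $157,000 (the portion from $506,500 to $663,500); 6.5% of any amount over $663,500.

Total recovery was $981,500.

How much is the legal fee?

First $78,500 at 43% = $33,755.00
Next $122,500 at 35% = $42,875.00
Next $127,000 at 30% = $38,100.00
Next $178,500 at 23% = $41,055.00
Next $157,000 at 14% = $21,980.00
Remaining $318,000 at 6.5% = $20,670.00
Fee: $33,755.00 + $42,875.00 + $38,100.00 + $41,055.00 + $21,980.00 + $20,670.00 = $198,435.00

$198,435.00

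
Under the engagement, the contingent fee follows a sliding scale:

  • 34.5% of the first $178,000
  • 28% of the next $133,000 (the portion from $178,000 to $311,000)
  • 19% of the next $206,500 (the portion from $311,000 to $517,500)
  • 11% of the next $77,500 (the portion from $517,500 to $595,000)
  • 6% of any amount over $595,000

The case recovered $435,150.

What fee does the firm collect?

$122,238.50

First $178,000 at 34.5% = $61,410.00
Next $133,000 at 28% = $37,240.00
Remaining $124,150 at 19% = $23,588.50
Fee: $61,410.00 + $37,240.00 + $23,588.50 = $122,238.50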